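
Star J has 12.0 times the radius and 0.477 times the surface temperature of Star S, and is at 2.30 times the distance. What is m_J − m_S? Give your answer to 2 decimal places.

-0.37

L_J/L_S = (12.0)²(0.477)⁴ = 7.455.
F_J/F_S = (L_J/L_S)/(d_J/d_S)² = 7.455/5.290 = 1.409.
m_J − m_S = −2.5 log₁₀(1.409) = -0.37.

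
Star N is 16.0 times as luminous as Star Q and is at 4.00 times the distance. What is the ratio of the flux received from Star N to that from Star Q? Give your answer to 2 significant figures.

F = L/(4πd²), so F_N/F_Q = (L_N/L_Q) / (d_N/d_Q)²
= 16.0 / (4.00)² = 16.0 / 16.00 = 1.000.

1.0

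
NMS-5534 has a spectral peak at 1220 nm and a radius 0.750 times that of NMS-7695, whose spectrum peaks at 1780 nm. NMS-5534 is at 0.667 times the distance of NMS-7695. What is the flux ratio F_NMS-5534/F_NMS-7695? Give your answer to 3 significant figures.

Wien's law: T_NMS-5534/T_NMS-7695 = λ_NMS-7695/λ_NMS-5534 = 1780/1220 = 1.459.
L_NMS-5534/L_NMS-7695 = (R_NMS-5534/R_NMS-7695)²(T_NMS-5534/T_NMS-7695)⁴ = (0.750)²(1.459)⁴ = 2.549.
F_NMS-5534/F_NMS-7695 = (L_NMS-5534/L_NMS-7695)/(d_NMS-5534/d_NMS-7695)² = 2.549/(0.667)² = 5.729.

5.73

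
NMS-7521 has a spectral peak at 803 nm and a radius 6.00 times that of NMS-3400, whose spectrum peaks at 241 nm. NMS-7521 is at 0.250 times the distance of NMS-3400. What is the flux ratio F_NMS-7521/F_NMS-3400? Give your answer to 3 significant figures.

Wien's law: T_NMS-7521/T_NMS-3400 = λ_NMS-3400/λ_NMS-7521 = 241/803 = 0.3001.
L_NMS-7521/L_NMS-3400 = (R_NMS-7521/R_NMS-3400)²(T_NMS-7521/T_NMS-3400)⁴ = (6.00)²(0.3001)⁴ = 0.2921.
F_NMS-7521/F_NMS-3400 = (L_NMS-7521/L_NMS-3400)/(d_NMS-7521/d_NMS-3400)² = 0.2921/(0.250)² = 4.673.

4.67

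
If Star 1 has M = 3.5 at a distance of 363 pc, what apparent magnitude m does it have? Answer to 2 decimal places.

m = M + 5 log₁₀(d/10 pc) = 3.5 + 5 log₁₀(363/10)
  = 3.5 + 5 × 1.560 = 3.5 + 7.80 = 11.30.

11.30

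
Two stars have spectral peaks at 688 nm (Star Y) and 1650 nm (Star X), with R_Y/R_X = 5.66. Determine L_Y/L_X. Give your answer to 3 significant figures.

Wien's law gives T ∝ 1/λ_max, so T_Y/T_X = λ_X/λ_Y = 1650/688 = 2.398.
Then L ∝ R²T⁴ gives L_Y/L_X = (5.66)² × (2.398)⁴ = 32.04 × 33.08 = 1060.

1.06×10^3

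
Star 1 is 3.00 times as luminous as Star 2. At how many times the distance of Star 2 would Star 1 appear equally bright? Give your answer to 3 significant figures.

Equal flux requires L_1/d_1² = L_2/d_2², so d_1/d_2 = √(L_1/L_2)
= √(3.00) = 1.732.

1.73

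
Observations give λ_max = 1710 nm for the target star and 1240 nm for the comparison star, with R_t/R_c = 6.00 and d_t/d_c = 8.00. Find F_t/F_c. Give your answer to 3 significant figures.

0.156

Wien's law: T_t/T_c = λ_c/λ_t = 1240/1710 = 0.7251.
L_t/L_c = (R_t/R_c)²(T_t/T_c)⁴ = (6.00)²(0.7251)⁴ = 9.954.
F_t/F_c = (L_t/L_c)/(d_t/d_c)² = 9.954/(8.00)² = 0.1555.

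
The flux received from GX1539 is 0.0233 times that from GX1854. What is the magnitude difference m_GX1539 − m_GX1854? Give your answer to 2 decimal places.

m_GX1539 − m_GX1854 = −2.5 log₁₀(F_GX1539/F_GX1854) = −2.5 log₁₀(0.0233) = −2.5 × (-1.633) = 4.082.

4.08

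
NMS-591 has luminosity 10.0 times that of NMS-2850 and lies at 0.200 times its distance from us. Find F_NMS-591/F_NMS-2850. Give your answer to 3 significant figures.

250

F = L/(4πd²), so F_NMS-591/F_NMS-2850 = (L_NMS-591/L_NMS-2850) / (d_NMS-591/d_NMS-2850)²
= 10.0 / (0.200)² = 10.0 / 0.04000 = 250.0.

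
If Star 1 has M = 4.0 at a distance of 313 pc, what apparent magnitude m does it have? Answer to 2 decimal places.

11.48

m = M + 5 log₁₀(d/10 pc) = 4.0 + 5 log₁₀(313/10)
  = 4.0 + 5 × 1.496 = 4.0 + 7.48 = 11.48.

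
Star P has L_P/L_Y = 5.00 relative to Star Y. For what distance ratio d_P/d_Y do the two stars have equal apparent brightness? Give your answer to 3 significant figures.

Equal flux requires L_P/d_P² = L_Y/d_Y², so d_P/d_Y = √(L_P/L_Y)
= √(5.00) = 2.236.

2.24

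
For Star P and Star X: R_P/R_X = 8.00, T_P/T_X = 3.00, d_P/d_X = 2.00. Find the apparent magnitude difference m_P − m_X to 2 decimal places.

-7.78

L_P/L_X = (8.00)²(3.00)⁴ = 5184.
F_P/F_X = (L_P/L_X)/(d_P/d_X)² = 5184/4.000 = 1296.
m_P − m_X = −2.5 log₁₀(1296) = -7.78.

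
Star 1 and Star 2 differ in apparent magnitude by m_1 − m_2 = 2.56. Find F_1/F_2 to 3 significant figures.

F_1/F_2 = 10^(−(m_1 − m_2)/2.5) = 10^(-2.56/2.5) = 10^-1.024 = 0.09462.

0.0946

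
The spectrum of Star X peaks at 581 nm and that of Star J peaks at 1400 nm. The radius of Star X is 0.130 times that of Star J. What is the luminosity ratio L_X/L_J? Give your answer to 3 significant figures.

Wien's law gives T ∝ 1/λ_max, so T_X/T_J = λ_J/λ_X = 1400/581 = 2.410.
Then L ∝ R²T⁴ gives L_X/L_J = (0.130)² × (2.410)⁴ = 0.01690 × 33.71 = 0.5698.

0.570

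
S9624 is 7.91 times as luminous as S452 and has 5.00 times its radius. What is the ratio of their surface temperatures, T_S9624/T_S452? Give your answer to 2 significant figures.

L ∝ R²T⁴ gives T ∝ (L/R²)^(1/4), so
T_S9624/T_S452 = (7.91 / 5.00²)^(1/4) = (0.3164)^(1/4) = 0.7500.

0.75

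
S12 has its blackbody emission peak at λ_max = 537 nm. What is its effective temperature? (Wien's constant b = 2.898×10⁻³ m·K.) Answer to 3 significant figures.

T = b/λ_max = 2.898×10⁻³ / (537×10⁻⁹) = 5397 K.

5.40×10^3 K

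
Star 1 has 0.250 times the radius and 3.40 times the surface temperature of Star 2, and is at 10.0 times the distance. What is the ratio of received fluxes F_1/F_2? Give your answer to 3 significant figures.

0.0835

L_1/L_2 = (R_1/R_2)²(T_1/T_2)⁴ = (0.250)² × (3.40)⁴ = 8.352.
F_1/F_2 = (L_1/L_2)/(d_1/d_2)² = 8.352 / (10.0)² = 0.08352.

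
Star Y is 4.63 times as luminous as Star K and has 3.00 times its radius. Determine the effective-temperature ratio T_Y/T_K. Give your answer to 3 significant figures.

0.847

L ∝ R²T⁴ gives T ∝ (L/R²)^(1/4), so
T_Y/T_K = (4.63 / 3.00²)^(1/4) = (0.5144)^(1/4) = 0.8469.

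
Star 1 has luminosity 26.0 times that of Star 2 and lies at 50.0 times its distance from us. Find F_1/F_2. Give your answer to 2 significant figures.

0.010

F = L/(4πd²), so F_1/F_2 = (L_1/L_2) / (d_1/d_2)²
= 26.0 / (50.0)² = 26.0 / 2500 = 0.01040.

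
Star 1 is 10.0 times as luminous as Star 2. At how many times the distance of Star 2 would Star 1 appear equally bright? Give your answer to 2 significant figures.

Equal flux requires L_1/d_1² = L_2/d_2², so d_1/d_2 = √(L_1/L_2)
= √(10.0) = 3.162.

3.2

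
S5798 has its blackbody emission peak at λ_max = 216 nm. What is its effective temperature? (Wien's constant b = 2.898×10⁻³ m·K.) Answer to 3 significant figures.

T = b/λ_max = 2.898×10⁻³ / (216×10⁻⁹) = 1.342×10^4 K.

1.34×10^4 K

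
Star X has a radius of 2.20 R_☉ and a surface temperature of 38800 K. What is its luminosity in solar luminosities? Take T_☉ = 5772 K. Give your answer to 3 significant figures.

9.88×10^3 solar luminosities

L/L_☉ = (R/R_☉)² (T/T_☉)⁴ = (2.20)² × (38800/5772)⁴
       = 4.840 × (6.722)⁴ = 4.840 × 2042 = 9883.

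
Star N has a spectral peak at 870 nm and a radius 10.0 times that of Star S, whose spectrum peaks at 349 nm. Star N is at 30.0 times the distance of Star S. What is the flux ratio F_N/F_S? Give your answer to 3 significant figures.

Wien's law: T_N/T_S = λ_S/λ_N = 349/870 = 0.4011.
L_N/L_S = (R_N/R_S)²(T_N/T_S)⁴ = (10.0)²(0.4011)⁴ = 2.590.
F_N/F_S = (L_N/L_S)/(d_N/d_S)² = 2.590/(30.0)² = 0.002877.

0.00288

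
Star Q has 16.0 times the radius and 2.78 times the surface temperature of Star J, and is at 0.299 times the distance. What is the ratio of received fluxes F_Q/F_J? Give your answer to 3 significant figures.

L_Q/L_J = (R_Q/R_J)²(T_Q/T_J)⁴ = (16.0)² × (2.78)⁴ = 1.529×10^4.
F_Q/F_J = (L_Q/L_J)/(d_Q/d_J)² = 1.529×10^4 / (0.299)² = 1.710×10^5.

1.71×10^5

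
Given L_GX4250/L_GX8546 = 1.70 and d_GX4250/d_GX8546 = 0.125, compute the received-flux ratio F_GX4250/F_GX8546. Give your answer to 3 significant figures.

F = L/(4πd²), so F_GX4250/F_GX8546 = (L_GX4250/L_GX8546) / (d_GX4250/d_GX8546)²
= 1.70 / (0.125)² = 1.70 / 0.01562 = 108.8.

109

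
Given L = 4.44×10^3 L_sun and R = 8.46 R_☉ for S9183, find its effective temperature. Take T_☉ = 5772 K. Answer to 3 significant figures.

T/T_☉ = (L/L_☉)^(1/4) / (R/R_☉)^(1/2)
T = 5772 × (4.44×10^3)^(1/4) / √(8.46) = 5772 × 8.163 / 2.909 = 1.620×10^4 K.

1.62×10^4 K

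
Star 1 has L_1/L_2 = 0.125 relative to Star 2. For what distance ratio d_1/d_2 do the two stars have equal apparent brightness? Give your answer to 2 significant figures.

Equal flux requires L_1/d_1² = L_2/d_2², so d_1/d_2 = √(L_1/L_2)
= √(0.125) = 0.3536.

0.35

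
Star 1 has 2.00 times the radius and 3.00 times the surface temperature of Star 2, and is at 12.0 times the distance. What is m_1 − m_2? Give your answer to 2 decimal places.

L_1/L_2 = (2.00)²(3.00)⁴ = 324.0.
F_1/F_2 = (L_1/L_2)/(d_1/d_2)² = 324.0/144.0 = 2.250.
m_1 − m_2 = −2.5 log₁₀(2.250) = -0.88.

-0.88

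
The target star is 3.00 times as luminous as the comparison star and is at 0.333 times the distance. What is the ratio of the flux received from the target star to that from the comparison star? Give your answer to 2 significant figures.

F = L/(4πd²), so F_t/F_c = (L_t/L_c) / (d_t/d_c)²
= 3.00 / (0.333)² = 3.00 / 0.1109 = 27.05.

27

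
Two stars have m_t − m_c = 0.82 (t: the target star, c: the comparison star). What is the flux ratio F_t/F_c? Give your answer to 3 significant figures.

F_t/F_c = 10^(−(m_t − m_c)/2.5) = 10^(-0.82/2.5) = 10^-0.328 = 0.4699.

0.470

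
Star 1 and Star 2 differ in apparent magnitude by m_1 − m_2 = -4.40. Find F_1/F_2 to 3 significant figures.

57.5

F_1/F_2 = 10^(−(m_1 − m_2)/2.5) = 10^(4.40/2.5) = 10^1.760 = 57.54.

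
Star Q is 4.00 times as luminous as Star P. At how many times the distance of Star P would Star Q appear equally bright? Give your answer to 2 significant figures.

2.0

Equal flux requires L_Q/d_Q² = L_P/d_P², so d_Q/d_P = √(L_Q/L_P)
= √(4.00) = 2.000.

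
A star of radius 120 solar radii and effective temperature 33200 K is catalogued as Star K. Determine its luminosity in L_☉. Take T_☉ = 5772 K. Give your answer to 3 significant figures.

1.58×10^7 L_☉

L/L_☉ = (R/R_☉)² (T/T_☉)⁴ = (120)² × (33200/5772)⁴
       = 1.440×10^4 × (5.752)⁴ = 1.440×10^4 × 1095 = 1.576×10^7.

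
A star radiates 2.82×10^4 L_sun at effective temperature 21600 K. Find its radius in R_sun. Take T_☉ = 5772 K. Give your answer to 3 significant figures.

R/R_☉ = √(L/L_☉) / (T/T_☉)² = √(2.82×10^4) / (3.742)²
       = 167.9 / 14.00 = 11.99.

12.0 R_sun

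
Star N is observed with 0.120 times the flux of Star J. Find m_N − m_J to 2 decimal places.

2.30

m_N − m_J = −2.5 log₁₀(F_N/F_J) = −2.5 log₁₀(0.120) = −2.5 × (-0.921) = 2.302.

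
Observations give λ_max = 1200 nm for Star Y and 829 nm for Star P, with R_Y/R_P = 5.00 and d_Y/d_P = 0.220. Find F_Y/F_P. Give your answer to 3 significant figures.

118

Wien's law: T_Y/T_P = λ_P/λ_Y = 829/1200 = 0.6908.
L_Y/L_P = (R_Y/R_P)²(T_Y/T_P)⁴ = (5.00)²(0.6908)⁴ = 5.694.
F_Y/F_P = (L_Y/L_P)/(d_Y/d_P)² = 5.694/(0.220)² = 117.6.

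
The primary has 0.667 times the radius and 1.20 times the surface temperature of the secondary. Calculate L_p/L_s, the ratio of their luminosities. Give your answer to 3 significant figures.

0.923

From the Stefan–Boltzmann law, L ∝ R²T⁴, so
L_p/L_s = (R_p/R_s)² (T_p/T_s)⁴ = (0.667)² × (1.20)⁴ = 0.4449 × 2.074 = 0.9225.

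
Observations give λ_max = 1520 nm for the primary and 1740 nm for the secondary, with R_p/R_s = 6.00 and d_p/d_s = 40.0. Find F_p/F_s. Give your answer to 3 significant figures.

Wien's law: T_p/T_s = λ_s/λ_p = 1740/1520 = 1.145.
L_p/L_s = (R_p/R_s)²(T_p/T_s)⁴ = (6.00)²(1.145)⁴ = 61.82.
F_p/F_s = (L_p/L_s)/(d_p/d_s)² = 61.82/(40.0)² = 0.03864.

0.0386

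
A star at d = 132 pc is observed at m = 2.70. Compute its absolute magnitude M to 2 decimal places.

-2.90

M = m − 5 log₁₀(d/10 pc) = 2.70 − 5 log₁₀(132/10)
  = 2.70 − 5 × 1.121 = 2.70 − 5.60 = -2.90.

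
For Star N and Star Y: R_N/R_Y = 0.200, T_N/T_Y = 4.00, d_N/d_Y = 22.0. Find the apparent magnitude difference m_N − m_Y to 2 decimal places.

L_N/L_Y = (0.200)²(4.00)⁴ = 10.24.
F_N/F_Y = (L_N/L_Y)/(d_N/d_Y)² = 10.24/484.0 = 0.02116.
m_N − m_Y = −2.5 log₁₀(0.02116) = 4.19.

4.19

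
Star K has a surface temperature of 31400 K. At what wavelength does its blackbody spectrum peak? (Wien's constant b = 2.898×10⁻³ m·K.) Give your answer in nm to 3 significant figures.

λ_max = b/T = 2.898×10⁻³ / 31400 = 9.23×10^-8 m = 92.29 nm.

92.3 nm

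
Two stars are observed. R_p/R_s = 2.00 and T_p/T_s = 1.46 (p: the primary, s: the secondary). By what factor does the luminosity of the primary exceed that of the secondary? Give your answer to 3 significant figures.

18.2

From the Stefan–Boltzmann law, L ∝ R²T⁴, so
L_p/L_s = (R_p/R_s)² (T_p/T_s)⁴ = (2.00)² × (1.46)⁴ = 4.000 × 4.544 = 18.17.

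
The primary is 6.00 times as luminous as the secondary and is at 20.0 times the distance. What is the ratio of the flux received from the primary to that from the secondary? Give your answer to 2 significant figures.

F = L/(4πd²), so F_p/F_s = (L_p/L_s) / (d_p/d_s)²
= 6.00 / (20.0)² = 6.00 / 400.0 = 0.01500.

0.015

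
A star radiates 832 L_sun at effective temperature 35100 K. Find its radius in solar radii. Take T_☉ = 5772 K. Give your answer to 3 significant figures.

0.780 solar radii

R/R_☉ = √(L/L_☉) / (T/T_☉)² = √(832) / (6.081)²
       = 28.84 / 36.98 = 0.7800.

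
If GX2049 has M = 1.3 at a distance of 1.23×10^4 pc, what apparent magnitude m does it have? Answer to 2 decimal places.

m = M + 5 log₁₀(d/10 pc) = 1.3 + 5 log₁₀(1.23×10^4/10)
  = 1.3 + 5 × 3.090 = 1.3 + 15.45 = 16.75.

16.75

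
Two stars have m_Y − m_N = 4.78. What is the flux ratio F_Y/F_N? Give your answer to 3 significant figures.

F_Y/F_N = 10^(−(m_Y − m_N)/2.5) = 10^(-4.78/2.5) = 10^-1.912 = 0.01225.

0.0122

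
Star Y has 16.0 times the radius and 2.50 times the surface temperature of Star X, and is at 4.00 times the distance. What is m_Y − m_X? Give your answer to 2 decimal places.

L_Y/L_X = (16.0)²(2.50)⁴ = 1.000×10^4.
F_Y/F_X = (L_Y/L_X)/(d_Y/d_X)² = 1.000×10^4/16.00 = 625.0.
m_Y − m_X = −2.5 log₁₀(625.0) = -6.99.

-6.99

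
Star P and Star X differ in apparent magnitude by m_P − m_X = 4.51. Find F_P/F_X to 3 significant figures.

F_P/F_X = 10^(−(m_P − m_X)/2.5) = 10^(-4.51/2.5) = 10^-1.804 = 0.01570.

0.0157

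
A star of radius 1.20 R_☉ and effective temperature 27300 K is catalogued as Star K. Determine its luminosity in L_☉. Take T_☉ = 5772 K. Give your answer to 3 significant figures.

L/L_☉ = (R/R_☉)² (T/T_☉)⁴ = (1.20)² × (27300/5772)⁴
       = 1.440 × (4.730)⁴ = 1.440 × 500.4 = 720.6.

721 L_☉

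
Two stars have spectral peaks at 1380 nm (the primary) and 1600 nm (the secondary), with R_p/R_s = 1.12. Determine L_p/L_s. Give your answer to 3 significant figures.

Wien's law gives T ∝ 1/λ_max, so T_p/T_s = λ_s/λ_p = 1600/1380 = 1.159.
Then L ∝ R²T⁴ gives L_p/L_s = (1.12)² × (1.159)⁴ = 1.254 × 1.807 = 2.267.

2.27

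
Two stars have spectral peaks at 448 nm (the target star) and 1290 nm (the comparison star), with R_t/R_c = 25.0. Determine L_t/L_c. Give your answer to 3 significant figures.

Wien's law gives T ∝ 1/λ_max, so T_t/T_c = λ_c/λ_t = 1290/448 = 2.879.
Then L ∝ R²T⁴ gives L_t/L_c = (25.0)² × (2.879)⁴ = 625.0 × 68.75 = 4.297×10^4.

4.30×10^4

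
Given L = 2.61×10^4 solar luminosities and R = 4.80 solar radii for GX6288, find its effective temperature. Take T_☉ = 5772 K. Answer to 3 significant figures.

3.35×10^4 K

T/T_☉ = (L/L_☉)^(1/4) / (R/R_☉)^(1/2)
T = 5772 × (2.61×10^4)^(1/4) / √(4.80) = 5772 × 12.71 / 2.191 = 3.349×10^4 K.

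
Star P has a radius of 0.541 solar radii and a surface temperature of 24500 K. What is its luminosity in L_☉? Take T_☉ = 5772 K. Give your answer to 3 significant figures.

95.0 L_☉

L/L_☉ = (R/R_☉)² (T/T_☉)⁴ = (0.541)² × (24500/5772)⁴
       = 0.2927 × (4.245)⁴ = 0.2927 × 324.6 = 95.01.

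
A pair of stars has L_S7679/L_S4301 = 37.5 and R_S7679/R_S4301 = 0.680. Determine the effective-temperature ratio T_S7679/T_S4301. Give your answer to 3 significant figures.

3.00

L ∝ R²T⁴ gives T ∝ (L/R²)^(1/4), so
T_S7679/T_S4301 = (37.5 / 0.680²)^(1/4) = (81.10)^(1/4) = 3.001.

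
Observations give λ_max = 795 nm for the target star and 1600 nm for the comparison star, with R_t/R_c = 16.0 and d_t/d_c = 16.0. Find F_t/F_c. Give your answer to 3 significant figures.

Wien's law: T_t/T_c = λ_c/λ_t = 1600/795 = 2.013.
L_t/L_c = (R_t/R_c)²(T_t/T_c)⁴ = (16.0)²(2.013)⁴ = 4200.
F_t/F_c = (L_t/L_c)/(d_t/d_c)² = 4200/(16.0)² = 16.41.

16.4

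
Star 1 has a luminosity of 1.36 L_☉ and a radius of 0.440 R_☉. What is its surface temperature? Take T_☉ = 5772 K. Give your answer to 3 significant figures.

T/T_☉ = (L/L_☉)^(1/4) / (R/R_☉)^(1/2)
T = 5772 × (1.36)^(1/4) / √(0.440) = 5772 × 1.080 / 0.6633 = 9397 K.

9.40×10^3 K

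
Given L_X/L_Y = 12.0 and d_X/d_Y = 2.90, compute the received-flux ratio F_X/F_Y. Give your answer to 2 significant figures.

1.4

F = L/(4πd²), so F_X/F_Y = (L_X/L_Y) / (d_X/d_Y)²
= 12.0 / (2.90)² = 12.0 / 8.410 = 1.427.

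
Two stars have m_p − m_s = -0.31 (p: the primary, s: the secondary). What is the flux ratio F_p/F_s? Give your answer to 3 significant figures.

1.33

F_p/F_s = 10^(−(m_p − m_s)/2.5) = 10^(0.31/2.5) = 10^0.124 = 1.330.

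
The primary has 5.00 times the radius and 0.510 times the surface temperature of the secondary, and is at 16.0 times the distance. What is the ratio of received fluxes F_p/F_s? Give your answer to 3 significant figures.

0.00661

L_p/L_s = (R_p/R_s)²(T_p/T_s)⁴ = (5.00)² × (0.510)⁴ = 1.691.
F_p/F_s = (L_p/L_s)/(d_p/d_s)² = 1.691 / (16.0)² = 0.006607.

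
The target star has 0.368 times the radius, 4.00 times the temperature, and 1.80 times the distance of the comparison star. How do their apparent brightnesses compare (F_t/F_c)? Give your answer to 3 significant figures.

L_t/L_c = (R_t/R_c)²(T_t/T_c)⁴ = (0.368)² × (4.00)⁴ = 34.67.
F_t/F_c = (L_t/L_c)/(d_t/d_c)² = 34.67 / (1.80)² = 10.70.

10.7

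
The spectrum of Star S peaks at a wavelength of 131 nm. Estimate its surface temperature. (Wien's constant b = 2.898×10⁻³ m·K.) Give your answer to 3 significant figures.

2.21×10^4 K

T = b/λ_max = 2.898×10⁻³ / (131×10⁻⁹) = 2.212×10^4 K.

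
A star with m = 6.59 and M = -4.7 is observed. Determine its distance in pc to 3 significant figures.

1.81×10^3 pc

m − M = 5 log₁₀(d/10 pc)
6.59 − (-4.7) = 11.29 = 5 log₁₀(d/10)
d = 10 × 10^(11.29/5) = 10 × 10^2.258 = 1811 pc.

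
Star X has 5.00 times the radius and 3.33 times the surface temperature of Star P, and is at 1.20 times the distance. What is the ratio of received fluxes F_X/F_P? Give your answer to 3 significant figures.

2.13×10^3

L_X/L_P = (R_X/R_P)²(T_X/T_P)⁴ = (5.00)² × (3.33)⁴ = 3074.
F_X/F_P = (L_X/L_P)/(d_X/d_P)² = 3074 / (1.20)² = 2135.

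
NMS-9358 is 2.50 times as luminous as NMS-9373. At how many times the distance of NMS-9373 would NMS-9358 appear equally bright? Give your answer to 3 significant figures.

Equal flux requires L_NMS-9358/d_NMS-9358² = L_NMS-9373/d_NMS-9373², so d_NMS-9358/d_NMS-9373 = √(L_NMS-9358/L_NMS-9373)
= √(2.50) = 1.581.

1.58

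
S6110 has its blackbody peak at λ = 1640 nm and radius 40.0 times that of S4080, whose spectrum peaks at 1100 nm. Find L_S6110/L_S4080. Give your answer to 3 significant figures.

Wien's law gives T ∝ 1/λ_max, so T_S6110/T_S4080 = λ_S4080/λ_S6110 = 1100/1640 = 0.6707.
Then L ∝ R²T⁴ gives L_S6110/L_S4080 = (40.0)² × (0.6707)⁴ = 1600 × 0.2024 = 323.8.

324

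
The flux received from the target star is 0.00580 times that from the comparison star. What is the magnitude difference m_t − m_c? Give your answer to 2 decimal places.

m_t − m_c = −2.5 log₁₀(F_t/F_c) = −2.5 log₁₀(0.00580) = −2.5 × (-2.237) = 5.591.

5.59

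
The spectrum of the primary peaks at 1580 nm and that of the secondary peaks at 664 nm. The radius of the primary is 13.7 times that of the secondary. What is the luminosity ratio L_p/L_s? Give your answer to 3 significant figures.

Wien's law gives T ∝ 1/λ_max, so T_p/T_s = λ_s/λ_p = 664/1580 = 0.4203.
Then L ∝ R²T⁴ gives L_p/L_s = (13.7)² × (0.4203)⁴ = 187.7 × 0.03119 = 5.854.

5.85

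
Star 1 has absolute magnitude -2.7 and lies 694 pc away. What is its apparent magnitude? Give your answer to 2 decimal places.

6.51

m = M + 5 log₁₀(d/10 pc) = -2.7 + 5 log₁₀(694/10)
  = -2.7 + 5 × 1.841 = -2.7 + 9.21 = 6.51.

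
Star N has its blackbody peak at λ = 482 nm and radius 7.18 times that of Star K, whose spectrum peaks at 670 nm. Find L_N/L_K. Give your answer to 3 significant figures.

192

Wien's law gives T ∝ 1/λ_max, so T_N/T_K = λ_K/λ_N = 670/482 = 1.390.
Then L ∝ R²T⁴ gives L_N/L_K = (7.18)² × (1.390)⁴ = 51.55 × 3.733 = 192.5.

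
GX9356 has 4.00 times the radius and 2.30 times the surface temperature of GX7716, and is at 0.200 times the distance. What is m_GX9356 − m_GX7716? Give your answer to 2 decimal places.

-10.12

L_GX9356/L_GX7716 = (4.00)²(2.30)⁴ = 447.7.
F_GX9356/F_GX7716 = (L_GX9356/L_GX7716)/(d_GX9356/d_GX7716)² = 447.7/0.04000 = 1.119×10^4.
m_GX9356 − m_GX7716 = −2.5 log₁₀(1.119×10^4) = -10.12.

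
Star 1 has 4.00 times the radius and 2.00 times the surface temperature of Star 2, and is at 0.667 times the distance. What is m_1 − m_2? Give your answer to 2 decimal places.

L_1/L_2 = (4.00)²(2.00)⁴ = 256.0.
F_1/F_2 = (L_1/L_2)/(d_1/d_2)² = 256.0/0.4449 = 575.4.
m_1 − m_2 = −2.5 log₁₀(575.4) = -6.90.

-6.90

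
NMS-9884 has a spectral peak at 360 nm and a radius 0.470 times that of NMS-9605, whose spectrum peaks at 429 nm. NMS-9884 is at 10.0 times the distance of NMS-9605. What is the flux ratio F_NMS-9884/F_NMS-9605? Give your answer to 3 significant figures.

0.00445

Wien's law: T_NMS-9884/T_NMS-9605 = λ_NMS-9605/λ_NMS-9884 = 429/360 = 1.192.
L_NMS-9884/L_NMS-9605 = (R_NMS-9884/R_NMS-9605)²(T_NMS-9884/T_NMS-9605)⁴ = (0.470)²(1.192)⁴ = 0.4455.
F_NMS-9884/F_NMS-9605 = (L_NMS-9884/L_NMS-9605)/(d_NMS-9884/d_NMS-9605)² = 0.4455/(10.0)² = 0.004455.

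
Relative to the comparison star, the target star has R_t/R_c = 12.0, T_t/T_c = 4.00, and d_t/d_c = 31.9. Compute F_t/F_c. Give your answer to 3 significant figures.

L_t/L_c = (R_t/R_c)²(T_t/T_c)⁴ = (12.0)² × (4.00)⁴ = 3.686×10^4.
F_t/F_c = (L_t/L_c)/(d_t/d_c)² = 3.686×10^4 / (31.9)² = 36.23.

36.2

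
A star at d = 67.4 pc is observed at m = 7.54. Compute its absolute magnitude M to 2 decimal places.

3.40

M = m − 5 log₁₀(d/10 pc) = 7.54 − 5 log₁₀(67.4/10)
  = 7.54 − 5 × 0.829 = 7.54 − 4.14 = 3.40.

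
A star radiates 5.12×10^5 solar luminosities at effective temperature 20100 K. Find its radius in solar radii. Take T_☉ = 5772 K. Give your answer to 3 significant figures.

59.0 solar radii

R/R_☉ = √(L/L_☉) / (T/T_☉)² = √(5.12×10^5) / (3.482)²
       = 715.5 / 12.13 = 59.01.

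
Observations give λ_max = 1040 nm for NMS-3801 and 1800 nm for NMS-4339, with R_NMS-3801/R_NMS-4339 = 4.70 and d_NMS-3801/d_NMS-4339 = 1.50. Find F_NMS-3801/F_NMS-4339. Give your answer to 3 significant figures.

88.1

Wien's law: T_NMS-3801/T_NMS-4339 = λ_NMS-4339/λ_NMS-3801 = 1800/1040 = 1.731.
L_NMS-3801/L_NMS-4339 = (R_NMS-3801/R_NMS-4339)²(T_NMS-3801/T_NMS-4339)⁴ = (4.70)²(1.731)⁴ = 198.2.
F_NMS-3801/F_NMS-4339 = (L_NMS-3801/L_NMS-4339)/(d_NMS-3801/d_NMS-4339)² = 198.2/(1.50)² = 88.10.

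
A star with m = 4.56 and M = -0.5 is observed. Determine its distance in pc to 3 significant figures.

103 pc

m − M = 5 log₁₀(d/10 pc)
4.56 − (-0.5) = 5.06 = 5 log₁₀(d/10)
d = 10 × 10^(5.06/5) = 10 × 10^1.012 = 102.8 pc.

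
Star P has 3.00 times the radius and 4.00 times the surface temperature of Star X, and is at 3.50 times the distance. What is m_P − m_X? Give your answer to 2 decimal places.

-5.69

L_P/L_X = (3.00)²(4.00)⁴ = 2304.
F_P/F_X = (L_P/L_X)/(d_P/d_X)² = 2304/12.25 = 188.1.
m_P − m_X = −2.5 log₁₀(188.1) = -5.69.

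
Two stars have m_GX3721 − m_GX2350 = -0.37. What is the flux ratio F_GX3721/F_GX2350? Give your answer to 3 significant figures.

1.41

F_GX3721/F_GX2350 = 10^(−(m_GX3721 − m_GX2350)/2.5) = 10^(0.37/2.5) = 10^0.148 = 1.406.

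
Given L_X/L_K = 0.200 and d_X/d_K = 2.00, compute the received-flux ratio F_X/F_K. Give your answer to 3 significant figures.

F = L/(4πd²), so F_X/F_K = (L_X/L_K) / (d_X/d_K)²
= 0.200 / (2.00)² = 0.200 / 4.000 = 0.05000.

0.0500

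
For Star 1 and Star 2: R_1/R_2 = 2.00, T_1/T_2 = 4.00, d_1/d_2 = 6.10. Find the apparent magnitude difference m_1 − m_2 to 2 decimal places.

-3.60

L_1/L_2 = (2.00)²(4.00)⁴ = 1024.
F_1/F_2 = (L_1/L_2)/(d_1/d_2)² = 1024/37.21 = 27.52.
m_1 − m_2 = −2.5 log₁₀(27.52) = -3.60.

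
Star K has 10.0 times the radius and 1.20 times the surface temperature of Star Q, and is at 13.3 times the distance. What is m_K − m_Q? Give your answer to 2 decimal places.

-0.17

L_K/L_Q = (10.0)²(1.20)⁴ = 207.4.
F_K/F_Q = (L_K/L_Q)/(d_K/d_Q)² = 207.4/176.9 = 1.172.
m_K − m_Q = −2.5 log₁₀(1.172) = -0.17.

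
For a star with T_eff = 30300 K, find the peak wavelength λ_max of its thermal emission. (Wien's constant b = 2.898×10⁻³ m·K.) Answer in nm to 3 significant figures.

95.6 nm

λ_max = b/T = 2.898×10⁻³ / 30300 = 9.56×10^-8 m = 95.64 nm.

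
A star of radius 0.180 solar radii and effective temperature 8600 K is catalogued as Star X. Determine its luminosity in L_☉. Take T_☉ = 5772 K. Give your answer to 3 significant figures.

L/L_☉ = (R/R_☉)² (T/T_☉)⁴ = (0.180)² × (8600/5772)⁴
       = 0.03240 × (1.490)⁴ = 0.03240 × 4.928 = 0.1597.

0.160 L_☉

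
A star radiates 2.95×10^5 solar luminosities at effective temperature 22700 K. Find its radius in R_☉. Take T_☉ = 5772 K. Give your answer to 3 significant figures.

R/R_☉ = √(L/L_☉) / (T/T_☉)² = √(2.95×10^5) / (3.933)²
       = 543.1 / 15.47 = 35.12.

35.1 R_☉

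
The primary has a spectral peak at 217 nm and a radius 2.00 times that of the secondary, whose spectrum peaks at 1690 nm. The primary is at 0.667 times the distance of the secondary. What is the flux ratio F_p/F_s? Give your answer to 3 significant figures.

Wien's law: T_p/T_s = λ_s/λ_p = 1690/217 = 7.788.
L_p/L_s = (R_p/R_s)²(T_p/T_s)⁴ = (2.00)²(7.788)⁴ = 1.472×10^4.
F_p/F_s = (L_p/L_s)/(d_p/d_s)² = 1.472×10^4/(0.667)² = 3.308×10^4.

3.31×10^4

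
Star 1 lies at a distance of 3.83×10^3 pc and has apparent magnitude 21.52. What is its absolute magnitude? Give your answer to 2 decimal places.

8.60

M = m − 5 log₁₀(d/10 pc) = 21.52 − 5 log₁₀(3.83×10^3/10)
  = 21.52 − 5 × 2.583 = 21.52 − 12.92 = 8.60.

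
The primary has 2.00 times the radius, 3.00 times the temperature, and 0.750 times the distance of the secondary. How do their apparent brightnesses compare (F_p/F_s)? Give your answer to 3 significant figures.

L_p/L_s = (R_p/R_s)²(T_p/T_s)⁴ = (2.00)² × (3.00)⁴ = 324.0.
F_p/F_s = (L_p/L_s)/(d_p/d_s)² = 324.0 / (0.750)² = 576.0.

576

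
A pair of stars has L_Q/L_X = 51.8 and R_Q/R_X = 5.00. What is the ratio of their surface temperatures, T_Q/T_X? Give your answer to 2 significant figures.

L ∝ R²T⁴ gives T ∝ (L/R²)^(1/4), so
T_Q/T_X = (51.8 / 5.00²)^(1/4) = (2.072)^(1/4) = 1.200.

1.2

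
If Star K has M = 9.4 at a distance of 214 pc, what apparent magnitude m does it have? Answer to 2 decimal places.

16.05

m = M + 5 log₁₀(d/10 pc) = 9.4 + 5 log₁₀(214/10)
  = 9.4 + 5 × 1.330 = 9.4 + 6.65 = 16.05.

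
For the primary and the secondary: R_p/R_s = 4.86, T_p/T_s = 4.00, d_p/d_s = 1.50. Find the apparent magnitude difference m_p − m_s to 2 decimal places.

L_p/L_s = (4.86)²(4.00)⁴ = 6047.
F_p/F_s = (L_p/L_s)/(d_p/d_s)² = 6047/2.250 = 2687.
m_p − m_s = −2.5 log₁₀(2687) = -8.57.

-8.57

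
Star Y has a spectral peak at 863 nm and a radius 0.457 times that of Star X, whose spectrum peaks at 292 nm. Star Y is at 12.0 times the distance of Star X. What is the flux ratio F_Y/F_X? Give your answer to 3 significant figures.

Wien's law: T_Y/T_X = λ_X/λ_Y = 292/863 = 0.3384.
L_Y/L_X = (R_Y/R_X)²(T_Y/T_X)⁴ = (0.457)²(0.3384)⁴ = 0.002737.
F_Y/F_X = (L_Y/L_X)/(d_Y/d_X)² = 0.002737/(12.0)² = 1.901×10^-5.

1.90×10^-5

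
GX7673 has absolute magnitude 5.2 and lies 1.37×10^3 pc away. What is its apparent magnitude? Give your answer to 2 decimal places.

15.88

m = M + 5 log₁₀(d/10 pc) = 5.2 + 5 log₁₀(1.37×10^3/10)
  = 5.2 + 5 × 2.137 = 5.2 + 10.68 = 15.88.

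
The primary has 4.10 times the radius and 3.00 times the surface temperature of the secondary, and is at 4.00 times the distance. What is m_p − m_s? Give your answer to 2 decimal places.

-4.82

L_p/L_s = (4.10)²(3.00)⁴ = 1362.
F_p/F_s = (L_p/L_s)/(d_p/d_s)² = 1362/16.00 = 85.10.
m_p − m_s = −2.5 log₁₀(85.10) = -4.82.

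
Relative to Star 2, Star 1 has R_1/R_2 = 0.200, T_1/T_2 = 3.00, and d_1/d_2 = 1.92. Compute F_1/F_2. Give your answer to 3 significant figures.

L_1/L_2 = (R_1/R_2)²(T_1/T_2)⁴ = (0.200)² × (3.00)⁴ = 3.240.
F_1/F_2 = (L_1/L_2)/(d_1/d_2)² = 3.240 / (1.92)² = 0.8789.

0.879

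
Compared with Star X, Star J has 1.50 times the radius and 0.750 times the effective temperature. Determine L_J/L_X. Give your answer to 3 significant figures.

From the Stefan–Boltzmann law, L ∝ R²T⁴, so
L_J/L_X = (R_J/R_X)² (T_J/T_X)⁴ = (1.50)² × (0.750)⁴ = 2.250 × 0.3164 = 0.7119.

0.712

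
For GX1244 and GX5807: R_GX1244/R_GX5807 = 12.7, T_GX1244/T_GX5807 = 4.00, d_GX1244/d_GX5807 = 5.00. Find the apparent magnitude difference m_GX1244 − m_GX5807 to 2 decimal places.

L_GX1244/L_GX5807 = (12.7)²(4.00)⁴ = 4.129×10^4.
F_GX1244/F_GX5807 = (L_GX1244/L_GX5807)/(d_GX1244/d_GX5807)² = 4.129×10^4/25.00 = 1652.
m_GX1244 − m_GX5807 = −2.5 log₁₀(1652) = -8.04.

-8.04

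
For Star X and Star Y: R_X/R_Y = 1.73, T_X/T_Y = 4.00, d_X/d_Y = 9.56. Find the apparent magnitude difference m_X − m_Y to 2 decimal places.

L_X/L_Y = (1.73)²(4.00)⁴ = 766.2.
F_X/F_Y = (L_X/L_Y)/(d_X/d_Y)² = 766.2/91.39 = 8.383.
m_X − m_Y = −2.5 log₁₀(8.383) = -2.31.

-2.31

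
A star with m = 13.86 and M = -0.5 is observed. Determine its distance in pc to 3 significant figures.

m − M = 5 log₁₀(d/10 pc)
13.86 − (-0.5) = 14.36 = 5 log₁₀(d/10)
d = 10 × 10^(14.36/5) = 10 × 10^2.872 = 7447 pc.

7.45×10^3 pc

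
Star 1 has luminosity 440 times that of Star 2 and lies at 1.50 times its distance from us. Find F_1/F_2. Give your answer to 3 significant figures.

F = L/(4πd²), so F_1/F_2 = (L_1/L_2) / (d_1/d_2)²
= 440 / (1.50)² = 440 / 2.250 = 195.6.

196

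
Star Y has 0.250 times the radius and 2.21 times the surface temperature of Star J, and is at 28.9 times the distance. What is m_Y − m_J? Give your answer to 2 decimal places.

L_Y/L_J = (0.250)²(2.21)⁴ = 1.491.
F_Y/F_J = (L_Y/L_J)/(d_Y/d_J)² = 1.491/835.2 = 0.001785.
m_Y − m_J = −2.5 log₁₀(0.001785) = 6.87.

6.87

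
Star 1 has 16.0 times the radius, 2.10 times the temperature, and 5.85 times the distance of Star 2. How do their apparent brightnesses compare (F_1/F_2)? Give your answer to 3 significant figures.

145

L_1/L_2 = (R_1/R_2)²(T_1/T_2)⁴ = (16.0)² × (2.10)⁴ = 4979.
F_1/F_2 = (L_1/L_2)/(d_1/d_2)² = 4979 / (5.85)² = 145.5.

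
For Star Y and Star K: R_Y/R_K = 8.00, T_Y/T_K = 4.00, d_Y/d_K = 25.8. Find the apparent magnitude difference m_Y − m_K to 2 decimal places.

L_Y/L_K = (8.00)²(4.00)⁴ = 1.638×10^4.
F_Y/F_K = (L_Y/L_K)/(d_Y/d_K)² = 1.638×10^4/665.6 = 24.61.
m_Y − m_K = −2.5 log₁₀(24.61) = -3.48.

-3.48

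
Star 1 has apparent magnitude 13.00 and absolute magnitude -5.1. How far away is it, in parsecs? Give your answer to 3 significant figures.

4.17×10^4 pc

m − M = 5 log₁₀(d/10 pc)
13.00 − (-5.1) = 18.10 = 5 log₁₀(d/10)
d = 10 × 10^(18.10/5) = 10 × 10^3.620 = 4.169×10^4 pc.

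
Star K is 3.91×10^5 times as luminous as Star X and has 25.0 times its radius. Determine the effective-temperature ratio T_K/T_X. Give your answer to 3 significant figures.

L ∝ R²T⁴ gives T ∝ (L/R²)^(1/4), so
T_K/T_X = (3.91×10^5 / 25.0²)^(1/4) = (625.6)^(1/4) = 5.001.

5.00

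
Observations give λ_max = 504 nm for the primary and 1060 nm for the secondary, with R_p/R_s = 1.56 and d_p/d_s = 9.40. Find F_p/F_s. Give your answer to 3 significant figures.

0.539

Wien's law: T_p/T_s = λ_s/λ_p = 1060/504 = 2.103.
L_p/L_s = (R_p/R_s)²(T_p/T_s)⁴ = (1.56)²(2.103)⁴ = 47.62.
F_p/F_s = (L_p/L_s)/(d_p/d_s)² = 47.62/(9.40)² = 0.5389.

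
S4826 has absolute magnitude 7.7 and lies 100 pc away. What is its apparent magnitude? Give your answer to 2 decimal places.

12.70

m = M + 5 log₁₀(d/10 pc) = 7.7 + 5 log₁₀(100/10)
  = 7.7 + 5 × 1.000 = 7.7 + 5.00 = 12.70.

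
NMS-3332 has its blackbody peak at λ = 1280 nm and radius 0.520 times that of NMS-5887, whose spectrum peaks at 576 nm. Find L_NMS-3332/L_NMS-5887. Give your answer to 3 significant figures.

0.0111

Wien's law gives T ∝ 1/λ_max, so T_NMS-3332/T_NMS-5887 = λ_NMS-5887/λ_NMS-3332 = 576/1280 = 0.4500.
Then L ∝ R²T⁴ gives L_NMS-3332/L_NMS-5887 = (0.520)² × (0.4500)⁴ = 0.2704 × 0.04101 = 0.01109.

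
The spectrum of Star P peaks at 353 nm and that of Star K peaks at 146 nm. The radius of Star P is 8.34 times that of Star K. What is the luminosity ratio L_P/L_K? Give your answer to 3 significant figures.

2.04

Wien's law gives T ∝ 1/λ_max, so T_P/T_K = λ_K/λ_P = 146/353 = 0.4136.
Then L ∝ R²T⁴ gives L_P/L_K = (8.34)² × (0.4136)⁴ = 69.56 × 0.02926 = 2.035.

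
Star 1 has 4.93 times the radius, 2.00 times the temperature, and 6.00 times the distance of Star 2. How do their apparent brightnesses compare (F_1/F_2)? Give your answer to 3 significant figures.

L_1/L_2 = (R_1/R_2)²(T_1/T_2)⁴ = (4.93)² × (2.00)⁴ = 388.9.
F_1/F_2 = (L_1/L_2)/(d_1/d_2)² = 388.9 / (6.00)² = 10.80.

10.8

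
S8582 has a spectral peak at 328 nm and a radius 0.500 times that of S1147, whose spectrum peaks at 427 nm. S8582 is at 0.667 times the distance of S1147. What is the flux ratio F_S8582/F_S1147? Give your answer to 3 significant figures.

Wien's law: T_S8582/T_S1147 = λ_S1147/λ_S8582 = 427/328 = 1.302.
L_S8582/L_S1147 = (R_S8582/R_S1147)²(T_S8582/T_S1147)⁴ = (0.500)²(1.302)⁴ = 0.7181.
F_S8582/F_S1147 = (L_S8582/L_S1147)/(d_S8582/d_S1147)² = 0.7181/(0.667)² = 1.614.

1.61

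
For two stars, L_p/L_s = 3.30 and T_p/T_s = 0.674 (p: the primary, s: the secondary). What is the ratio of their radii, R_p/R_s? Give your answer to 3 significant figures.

4.00

L ∝ R²T⁴ gives R ∝ √L / T², so
R_p/R_s = √(3.30) / (0.674)² = 1.817 / 0.4543 = 3.999.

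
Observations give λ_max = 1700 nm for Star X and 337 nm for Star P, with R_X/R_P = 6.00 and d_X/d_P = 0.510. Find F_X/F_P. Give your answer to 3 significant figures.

Wien's law: T_X/T_P = λ_P/λ_X = 337/1700 = 0.1982.
L_X/L_P = (R_X/R_P)²(T_X/T_P)⁴ = (6.00)²(0.1982)⁴ = 0.05559.
F_X/F_P = (L_X/L_P)/(d_X/d_P)² = 0.05559/(0.510)² = 0.2137.

0.214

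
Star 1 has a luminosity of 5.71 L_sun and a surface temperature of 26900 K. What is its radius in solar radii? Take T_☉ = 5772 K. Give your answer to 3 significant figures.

0.110 solar radii

R/R_☉ = √(L/L_☉) / (T/T_☉)² = √(5.71) / (4.660)²
       = 2.390 / 21.72 = 0.1100.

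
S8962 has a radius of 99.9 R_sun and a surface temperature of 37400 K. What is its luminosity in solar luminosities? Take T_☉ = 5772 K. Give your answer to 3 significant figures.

1.76×10^7 solar luminosities

L/L_☉ = (R/R_☉)² (T/T_☉)⁴ = (99.9)² × (37400/5772)⁴
       = 9980 × (6.480)⁴ = 9980 × 1763 = 1.759×10^7.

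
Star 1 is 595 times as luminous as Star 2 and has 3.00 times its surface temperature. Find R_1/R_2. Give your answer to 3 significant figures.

L ∝ R²T⁴ gives R ∝ √L / T², so
R_1/R_2 = √(595) / (3.00)² = 24.39 / 9.000 = 2.710.

2.71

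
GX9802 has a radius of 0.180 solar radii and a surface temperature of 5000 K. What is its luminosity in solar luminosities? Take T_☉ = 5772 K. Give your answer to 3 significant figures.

L/L_☉ = (R/R_☉)² (T/T_☉)⁴ = (0.180)² × (5000/5772)⁴
       = 0.03240 × (0.8663)⁴ = 0.03240 × 0.5631 = 0.01824.

0.0182 solar luminosities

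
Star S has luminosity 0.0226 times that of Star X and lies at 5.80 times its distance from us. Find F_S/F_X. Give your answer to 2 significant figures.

F = L/(4πd²), so F_S/F_X = (L_S/L_X) / (d_S/d_X)²
= 0.0226 / (5.80)² = 0.0226 / 33.64 = 6.718×10^-4.

6.7×10^-4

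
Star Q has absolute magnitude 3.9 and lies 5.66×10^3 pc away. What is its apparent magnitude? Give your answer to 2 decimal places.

m = M + 5 log₁₀(d/10 pc) = 3.9 + 5 log₁₀(5.66×10^3/10)
  = 3.9 + 5 × 2.753 = 3.9 + 13.76 = 17.66.

17.66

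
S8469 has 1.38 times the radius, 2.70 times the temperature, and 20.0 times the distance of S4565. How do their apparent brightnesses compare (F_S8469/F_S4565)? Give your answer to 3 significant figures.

L_S8469/L_S4565 = (R_S8469/R_S4565)²(T_S8469/T_S4565)⁴ = (1.38)² × (2.70)⁴ = 101.2.
F_S8469/F_S4565 = (L_S8469/L_S4565)/(d_S8469/d_S4565)² = 101.2 / (20.0)² = 0.2530.

0.253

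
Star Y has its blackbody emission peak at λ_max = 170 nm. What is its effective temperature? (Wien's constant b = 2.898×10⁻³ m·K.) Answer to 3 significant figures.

T = b/λ_max = 2.898×10⁻³ / (170×10⁻⁹) = 1.705×10^4 K.

1.70×10^4 K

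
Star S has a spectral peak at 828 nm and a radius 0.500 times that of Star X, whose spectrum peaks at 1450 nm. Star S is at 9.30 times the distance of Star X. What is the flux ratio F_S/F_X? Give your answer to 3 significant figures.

Wien's law: T_S/T_X = λ_X/λ_S = 1450/828 = 1.751.
L_S/L_X = (R_S/R_X)²(T_S/T_X)⁴ = (0.500)²(1.751)⁴ = 2.351.
F_S/F_X = (L_S/L_X)/(d_S/d_X)² = 2.351/(9.30)² = 0.02718.

0.0272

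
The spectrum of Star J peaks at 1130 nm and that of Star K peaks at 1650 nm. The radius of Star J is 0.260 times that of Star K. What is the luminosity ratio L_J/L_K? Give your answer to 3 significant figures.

0.307

Wien's law gives T ∝ 1/λ_max, so T_J/T_K = λ_K/λ_J = 1650/1130 = 1.460.
Then L ∝ R²T⁴ gives L_J/L_K = (0.260)² × (1.460)⁴ = 0.06760 × 4.546 = 0.3073.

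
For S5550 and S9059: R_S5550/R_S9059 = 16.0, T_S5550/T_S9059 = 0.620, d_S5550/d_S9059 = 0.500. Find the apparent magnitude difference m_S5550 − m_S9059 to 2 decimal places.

-5.45

L_S5550/L_S9059 = (16.0)²(0.620)⁴ = 37.83.
F_S5550/F_S9059 = (L_S5550/L_S9059)/(d_S5550/d_S9059)² = 37.83/0.2500 = 151.3.
m_S5550 − m_S9059 = −2.5 log₁₀(151.3) = -5.45.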